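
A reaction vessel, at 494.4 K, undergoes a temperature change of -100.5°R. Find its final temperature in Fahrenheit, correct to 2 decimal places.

329.75°F

Initial temperature in Celsius: 494.4 - 273.15 = 221.2500°C.
The 100.5°R change is an interval, so only the factor 5/9 applies: -100.5 × 5/9 = -55.8333°C.
Final Celsius temperature: 221.2500 - 55.8333 = 165.4167°C.
In Fahrenheit: 165.4167 × 1.8 + 32 = 329.75°F.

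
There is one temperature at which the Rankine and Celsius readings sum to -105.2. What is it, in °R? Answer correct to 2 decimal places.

Let R be the Rankine reading. The Celsius reading is C = 5/9·R - 273.15.
Require R + C = -105.2: (14/9)·R - 273.15 = -105.2.
R = (-105.2 + 273.15) / (14/9) = 107.97.

107.97°R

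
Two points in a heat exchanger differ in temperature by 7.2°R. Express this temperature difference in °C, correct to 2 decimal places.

4.00°C

An interval of 1°R corresponds to 5/9°C.
7.2 × 5/9 = 4.00.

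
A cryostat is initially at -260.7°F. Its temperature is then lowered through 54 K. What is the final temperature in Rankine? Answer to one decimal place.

101.8°R

Initial temperature in Celsius: (-260.7 - 32) × 5/9 = -162.6111°C.
The 54 K change is an interval; Kelvin and Celsius degrees are the same size, so ΔC = -54°C.
Final Celsius temperature: -162.6111 - 54.0000 = -216.6111°C.
In Rankine: -216.6111 × 1.8 + 491.67 = 101.8°R.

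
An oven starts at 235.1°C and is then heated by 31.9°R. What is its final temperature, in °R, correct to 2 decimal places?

946.75°R

The 31.9°R change is an interval, so only the factor 5/9 applies: +31.9 × 5/9 = +17.7222°C.
Final Celsius temperature: 235.1000 + 17.7222 = 252.8222°C.
In Rankine: 252.8222 × 1.8 + 491.67 = 946.75°R.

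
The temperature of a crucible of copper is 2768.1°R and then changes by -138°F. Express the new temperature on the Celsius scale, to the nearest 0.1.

Initial temperature in Celsius: (2768.1 - 491.67) × 5/9 = 1264.6833°C.
The 138°F change is an interval, so only the factor 5/9 applies: -138 × 5/9 = -76.6667°C.
Final Celsius temperature: 1264.6833 - 76.6667 = 1188.0167°C.

1188.0°C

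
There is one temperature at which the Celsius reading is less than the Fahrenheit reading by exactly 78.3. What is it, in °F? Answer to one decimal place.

136.2°F

Let F be the Fahrenheit reading. The Celsius reading is C = 5/9·F - 17.7778.
Require C - F = -78.3: (-4/9)·F - 17.7778 = -78.3.
F = (-78.3 + 17.7778) / (-4/9) = 136.2.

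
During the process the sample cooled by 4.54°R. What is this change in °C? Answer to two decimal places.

Only the scale ratio 5/9 matters for a change in temperature.
4.54 × 5/9 = 2.52.

2.52°C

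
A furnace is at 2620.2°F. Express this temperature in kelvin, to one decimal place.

In Celsius: (2620.2 - 32) × 5/9 = 1437.8889°C.
In kelvin: 1437.8889 + 273.15 = 1711.0 K.

1711.0 K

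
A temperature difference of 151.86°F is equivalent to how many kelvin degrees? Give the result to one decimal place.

84.4 K

Only the scale ratio 5/9 matters for a change in temperature.
151.86 × 5/9 = 84.4.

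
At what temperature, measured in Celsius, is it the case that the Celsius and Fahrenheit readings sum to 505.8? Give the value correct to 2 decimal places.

169.21°C

Let C be the Celsius reading. The Fahrenheit reading is F = 1.8·C + 32.
Require C + F = 505.8: (2.8)·C + 32 = 505.8.
C = (505.8 - 32) / (2.8) = 169.21.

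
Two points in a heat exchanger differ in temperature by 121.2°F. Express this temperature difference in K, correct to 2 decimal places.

67.33 K

For a temperature interval the offset drops out; only the factor 5/9 applies.
121.2 × 5/9 = 67.33.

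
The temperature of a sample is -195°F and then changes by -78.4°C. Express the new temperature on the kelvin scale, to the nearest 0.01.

Initial temperature in Celsius: (-195 - 32) × 5/9 = -126.1111°C.
Final Celsius temperature: -126.1111 - 78.4000 = -204.5111°C.
In kelvin: -204.5111 + 273.15 = 68.64 K.

68.64 K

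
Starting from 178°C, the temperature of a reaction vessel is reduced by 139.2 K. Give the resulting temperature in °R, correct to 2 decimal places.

561.51°R

The 139.2 K change is an interval; Kelvin and Celsius degrees are the same size, so ΔC = -139.2°C.
Final Celsius temperature: 178.0000 - 139.2000 = 38.8000°C.
In Rankine: 38.8000 × 1.8 + 491.67 = 561.51°R.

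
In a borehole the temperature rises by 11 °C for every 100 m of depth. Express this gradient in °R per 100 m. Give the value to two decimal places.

19.80 °R/100 m

Since only a temperature interval is involved, the additive offset between the scales drops out.
A change of 1°C is a change of 1.8°R, so 11 × 1.8 = 19.80.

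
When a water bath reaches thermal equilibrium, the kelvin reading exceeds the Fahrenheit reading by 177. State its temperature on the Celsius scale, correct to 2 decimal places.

80.19°C

Let x be the kelvin reading; then the Fahrenheit reading is 1.8·x - 459.67.
(1.8·x - 459.67) - x = -177  ⇒  (0.8)·x = 282.67  ⇒  x = 353.3375 K.
In Celsius: 353.3375 - 273.15 = 80.19°C.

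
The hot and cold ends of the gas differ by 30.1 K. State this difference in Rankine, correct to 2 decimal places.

54.18°R

Only the scale ratio 1.8 matters for a change in temperature.
30.1 × 1.8 = 54.18.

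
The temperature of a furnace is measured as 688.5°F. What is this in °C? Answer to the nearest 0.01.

364.72°C

In Celsius: (688.5 - 32) × 5/9 = 364.7222°C.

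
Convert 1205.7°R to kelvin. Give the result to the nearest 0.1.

669.8 K

In Celsius: (1205.7 - 491.67) × 5/9 = 396.6833°C.
In kelvin: 396.6833 + 273.15 = 669.8 K.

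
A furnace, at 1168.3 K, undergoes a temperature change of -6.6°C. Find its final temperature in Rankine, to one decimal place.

Initial temperature in Celsius: 1168.3 - 273.15 = 895.1500°C.
Final Celsius temperature: 895.1500 - 6.6000 = 888.5500°C.
In Rankine: 888.5500 × 1.8 + 491.67 = 2091.1°R.

2091.1°R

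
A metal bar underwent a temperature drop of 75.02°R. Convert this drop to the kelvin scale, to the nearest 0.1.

41.7 K

For a temperature interval the offset drops out; only the factor 5/9 applies.
75.02 × 5/9 = 41.7.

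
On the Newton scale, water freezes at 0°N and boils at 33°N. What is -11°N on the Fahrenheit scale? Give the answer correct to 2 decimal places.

-28.00°F

Linear interpolation between the fixed points: C = (-11 - 0) × 100 / (33 - 0) = -33.3333°C.
Then -33.3333 × 1.8 + 32 = -28.00°F.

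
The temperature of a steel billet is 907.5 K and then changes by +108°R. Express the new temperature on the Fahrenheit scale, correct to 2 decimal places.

1281.83°F

Initial temperature in Celsius: 907.5 - 273.15 = 634.3500°C.
The 108°R change is an interval, so only the factor 5/9 applies: +108 × 5/9 = +60.0000°C.
Final Celsius temperature: 634.3500 + 60.0000 = 694.3500°C.
In Fahrenheit: 694.3500 × 1.8 + 32 = 1281.83°F.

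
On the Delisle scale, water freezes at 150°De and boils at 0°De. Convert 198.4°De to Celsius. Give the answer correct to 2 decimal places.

-32.27°C

Linear interpolation between the fixed points: C = (198.4 - 150) × 100 / (0 - 150) = -32.2667°C.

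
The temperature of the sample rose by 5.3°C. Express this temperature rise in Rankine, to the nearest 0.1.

9.5°R

An interval of 1°C corresponds to 1.8°R.
5.3 × 1.8 = 9.5.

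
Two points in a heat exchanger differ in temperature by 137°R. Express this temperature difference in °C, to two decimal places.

An interval of 1°R corresponds to 5/9°C.
137 × 5/9 = 76.11.

76.11°C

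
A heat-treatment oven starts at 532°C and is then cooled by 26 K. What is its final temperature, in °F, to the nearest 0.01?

942.80°F

The 26 K change is an interval; Kelvin and Celsius degrees are the same size, so ΔC = -26°C.
Final Celsius temperature: 532.0000 - 26.0000 = 506.0000°C.
In Fahrenheit: 506.0000 × 1.8 + 32 = 942.80°F.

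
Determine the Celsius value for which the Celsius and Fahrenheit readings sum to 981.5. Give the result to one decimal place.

Let C be the Celsius reading. The Fahrenheit reading is F = 1.8·C + 32.
Require C + F = 981.5: (2.8)·C + 32 = 981.5.
C = (981.5 - 32) / (2.8) = 339.1.

339.1°C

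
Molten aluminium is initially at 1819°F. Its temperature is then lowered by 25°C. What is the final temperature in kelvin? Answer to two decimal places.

1240.93 K

Initial temperature in Celsius: (1819 - 32) × 5/9 = 992.7778°C.
Final Celsius temperature: 992.7778 - 25.0000 = 967.7778°C.
In kelvin: 967.7778 + 273.15 = 1240.93 K.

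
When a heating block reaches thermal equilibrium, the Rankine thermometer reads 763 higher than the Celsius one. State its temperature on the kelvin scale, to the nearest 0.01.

Let x be the Celsius reading; then the Rankine reading is 1.8·x + 491.67.
(1.8·x + 491.67) - x = 763  ⇒  (0.8)·x = 271.33  ⇒  x = 339.1625°C.
In kelvin: 339.1625 + 273.15 = 612.31 K.

612.31 K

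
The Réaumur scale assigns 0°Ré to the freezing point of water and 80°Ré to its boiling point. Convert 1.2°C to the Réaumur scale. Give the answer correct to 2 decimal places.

Linearly onto the Réaumur scale: 0 + (1.2000 / 100) × (80 - 0) = 0.96°Ré.

0.96°Ré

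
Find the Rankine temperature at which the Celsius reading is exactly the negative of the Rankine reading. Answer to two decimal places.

175.60°R

Let R be the Rankine reading. The Celsius reading is C = 5/9·R - 273.15.
Require C = -1·R: 5/9·R - 273.15 = -1·R.
(14/9)·R = 273.15  ⇒  R = 175.60.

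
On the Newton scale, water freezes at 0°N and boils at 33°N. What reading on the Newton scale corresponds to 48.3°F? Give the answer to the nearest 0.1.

3.0°N

First in Celsius: (48.3 - 32) × 5/9 = 9.0556°C.
Linearly onto the Newton scale: 0 + (9.0556 / 100) × (33 - 0) = 3.0°N.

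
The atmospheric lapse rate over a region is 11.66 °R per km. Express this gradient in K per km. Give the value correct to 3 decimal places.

The quantity depends on a temperature interval, so only the ratio of degree sizes applies; the offset between the scales is irrelevant.
A change of 1°R is a change of 5/9 K, so 11.66 × 5/9 = 6.478.

6.478 K/km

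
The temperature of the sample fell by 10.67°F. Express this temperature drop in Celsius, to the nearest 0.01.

An interval of 1°F corresponds to 5/9°C.
10.67 × 5/9 = 5.93.

5.93°C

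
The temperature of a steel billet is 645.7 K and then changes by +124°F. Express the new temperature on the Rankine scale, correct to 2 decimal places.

Initial temperature in Celsius: 645.7 - 273.15 = 372.5500°C.
The 124°F change is an interval, so only the factor 5/9 applies: +124 × 5/9 = +68.8889°C.
Final Celsius temperature: 372.5500 + 68.8889 = 441.4389°C.
In Rankine: 441.4389 × 1.8 + 491.67 = 1286.26°R.

1286.26°R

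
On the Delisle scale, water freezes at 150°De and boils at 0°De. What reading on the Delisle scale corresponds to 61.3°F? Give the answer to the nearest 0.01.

First in Celsius: (61.3 - 32) × 5/9 = 16.2778°C.
Linearly onto the Delisle scale: 150 + (16.2778 / 100) × (0 - 150) = 125.58°De.

125.58°De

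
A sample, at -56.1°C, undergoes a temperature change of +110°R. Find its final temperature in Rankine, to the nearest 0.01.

The 110°R change is an interval, so only the factor 5/9 applies: +110 × 5/9 = +61.1111°C.
Final Celsius temperature: -56.1000 + 61.1111 = 5.0111°C.
In Rankine: 5.0111 × 1.8 + 491.67 = 500.69°R.

500.69°R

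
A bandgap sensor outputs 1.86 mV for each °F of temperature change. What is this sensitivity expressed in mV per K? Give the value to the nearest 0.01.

3.35 mV per K

The quantity depends on a temperature interval, so only the ratio of degree sizes applies; the offset between the scales is irrelevant.
A change of 1 K is a change of 1.8°F, so per K the value is 1.86 × 1.8 = 3.35.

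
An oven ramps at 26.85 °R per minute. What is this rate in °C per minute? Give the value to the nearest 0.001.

14.917 °C/minute

The quantity depends on a temperature interval, so only the ratio of degree sizes applies; the offset between the scales is irrelevant.
A change of 1°R is a change of 5/9°C, so 26.85 × 5/9 = 14.917.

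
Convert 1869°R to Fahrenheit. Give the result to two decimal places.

In Celsius: (1869 - 491.67) × 5/9 = 765.1833°C.
In Fahrenheit: 765.1833 × 1.8 + 32 = 1409.33°F.

1409.33°F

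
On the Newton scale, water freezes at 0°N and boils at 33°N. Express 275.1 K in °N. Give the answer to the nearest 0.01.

First in Celsius: 275.1 - 273.15 = 1.9500°C.
Linearly onto the Newton scale: 0 + (1.9500 / 100) × (33 - 0) = 0.64°N.

0.64°N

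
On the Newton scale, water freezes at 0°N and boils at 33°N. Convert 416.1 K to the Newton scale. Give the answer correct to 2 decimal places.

47.17°N

First in Celsius: 416.1 - 273.15 = 142.9500°C.
Linearly onto the Newton scale: 0 + (142.9500 / 100) × (33 - 0) = 47.17°N.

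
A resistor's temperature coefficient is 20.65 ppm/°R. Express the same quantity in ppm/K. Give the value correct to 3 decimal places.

Since only a temperature interval is involved, the additive offset between the scales drops out.
A change of 1 K is a change of 1.8°R, so per K the value is 20.65 × 1.8 = 37.170.

37.170 ppm/K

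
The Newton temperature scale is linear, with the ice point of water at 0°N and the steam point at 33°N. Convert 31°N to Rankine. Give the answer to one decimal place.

Linear interpolation between the fixed points: C = (31 - 0) × 100 / (33 - 0) = 93.9394°C.
Then 93.9394 × 1.8 + 491.67 = 660.8°R.

660.8°R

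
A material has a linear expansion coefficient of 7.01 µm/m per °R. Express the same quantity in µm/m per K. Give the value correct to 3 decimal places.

Since only a temperature interval is involved, the additive offset between the scales drops out.
A change of 1 K is a change of 1.8°R, so per K the value is 7.01 × 1.8 = 12.618.

12.618 µm/m per K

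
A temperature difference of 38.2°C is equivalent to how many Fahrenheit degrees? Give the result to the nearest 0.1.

68.8°F

An interval of 1°C corresponds to 1.8°F.
38.2 × 1.8 = 68.8.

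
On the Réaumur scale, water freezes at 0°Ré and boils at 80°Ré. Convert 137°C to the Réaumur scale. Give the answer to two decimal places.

Linearly onto the Réaumur scale: 0 + (137.0000 / 100) × (80 - 0) = 109.60°Ré.

109.60°Ré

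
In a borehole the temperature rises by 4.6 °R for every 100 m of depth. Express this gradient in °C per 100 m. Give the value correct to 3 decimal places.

2.556 °C/100 m

Since only a temperature interval is involved, the additive offset between the scales drops out.
A change of 1°R is a change of 5/9°C, so 4.6 × 5/9 = 2.556.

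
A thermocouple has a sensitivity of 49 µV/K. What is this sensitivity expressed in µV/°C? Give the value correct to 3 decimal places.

The quantity depends on a temperature interval, so only the ratio of degree sizes applies; the offset between the scales is irrelevant.
A change of 1°C is a change of 1 K, so per °C the value is 49 × 1 = 49.000.

49.000 µV/°C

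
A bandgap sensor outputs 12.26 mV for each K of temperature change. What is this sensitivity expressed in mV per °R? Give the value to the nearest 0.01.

Since only a temperature interval is involved, the additive offset between the scales drops out.
A change of 1°R is a change of 5/9 K, so per °R the value is 12.26 × 5/9 = 6.81.

6.81 mV per °R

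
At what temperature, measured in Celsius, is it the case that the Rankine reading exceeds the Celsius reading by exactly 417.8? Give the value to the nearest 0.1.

Let C be the Celsius reading. The Rankine reading is R = 1.8·C + 491.67.
Require R - C = 417.8: (0.8)·C + 491.67 = 417.8.
C = (417.8 - 491.67) / (0.8) = -92.3.

-92.3°C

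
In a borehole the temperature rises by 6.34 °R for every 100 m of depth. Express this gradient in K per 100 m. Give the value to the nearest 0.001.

3.522 K/100 m

The quantity depends on a temperature interval, so only the ratio of degree sizes applies; the offset between the scales is irrelevant.
A change of 1°R is a change of 5/9 K, so 6.34 × 5/9 = 3.522.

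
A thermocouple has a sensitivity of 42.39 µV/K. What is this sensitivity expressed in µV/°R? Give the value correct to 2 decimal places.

23.55 µV/°R

The quantity depends on a temperature interval, so only the ratio of degree sizes applies; the offset between the scales is irrelevant.
A change of 1°R is a change of 5/9 K, so per °R the value is 42.39 × 5/9 = 23.55.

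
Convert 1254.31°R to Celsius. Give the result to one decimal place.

423.7°C

In Celsius: (1254.31 - 491.67) × 5/9 = 423.6889°C.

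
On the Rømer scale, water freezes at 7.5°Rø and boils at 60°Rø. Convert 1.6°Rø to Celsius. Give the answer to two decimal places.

Linear interpolation between the fixed points: C = (1.6 - 7.5) × 100 / (60 - 7.5) = -11.2381°C.

-11.24°C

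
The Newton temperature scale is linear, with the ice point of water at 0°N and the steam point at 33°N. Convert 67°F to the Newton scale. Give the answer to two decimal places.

6.42°N

First in Celsius: (67 - 32) × 5/9 = 19.4444°C.
Linearly onto the Newton scale: 0 + (19.4444 / 100) × (33 - 0) = 6.42°N.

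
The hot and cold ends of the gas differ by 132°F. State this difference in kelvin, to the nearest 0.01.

73.33 K

For a temperature interval the offset drops out; only the factor 5/9 applies.
132 × 5/9 = 73.33.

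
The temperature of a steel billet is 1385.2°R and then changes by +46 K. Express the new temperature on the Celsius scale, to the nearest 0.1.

542.4°C

Initial temperature in Celsius: (1385.2 - 491.67) × 5/9 = 496.4056°C.
The 46 K change is an interval; Kelvin and Celsius degrees are the same size, so ΔC = +46°C.
Final Celsius temperature: 496.4056 + 46.0000 = 542.4056°C.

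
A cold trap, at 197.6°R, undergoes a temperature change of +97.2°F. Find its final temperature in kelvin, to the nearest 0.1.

Initial temperature in Celsius: (197.6 - 491.67) × 5/9 = -163.3722°C.
The 97.2°F change is an interval, so only the factor 5/9 applies: +97.2 × 5/9 = +54.0000°C.
Final Celsius temperature: -163.3722 + 54.0000 = -109.3722°C.
In kelvin: -109.3722 + 273.15 = 163.8 K.

163.8 K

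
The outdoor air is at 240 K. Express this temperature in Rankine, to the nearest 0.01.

In Celsius: 240 - 273.15 = -33.1500°C.
In Rankine: -33.1500 × 1.8 + 491.67 = 432.00°R.

432.00°R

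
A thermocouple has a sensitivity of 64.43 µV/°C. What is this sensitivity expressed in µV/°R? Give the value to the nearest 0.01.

Since only a temperature interval is involved, the additive offset between the scales drops out.
A change of 1°R is a change of 5/9°C, so per °R the value is 64.43 × 5/9 = 35.79.

35.79 µV/°R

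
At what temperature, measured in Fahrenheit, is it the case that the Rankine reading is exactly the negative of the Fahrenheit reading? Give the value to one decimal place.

Let F be the Fahrenheit reading. The Rankine reading is R = 1·F + 459.67.
Require R = -1·F: 1·F + 459.67 = -1·F.
(2)·F = -459.67  ⇒  F = -229.8.

-229.8°F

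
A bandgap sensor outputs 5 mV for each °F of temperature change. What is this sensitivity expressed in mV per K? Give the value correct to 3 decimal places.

9.000 mV per K

Since only a temperature interval is involved, the additive offset between the scales drops out.
A change of 1 K is a change of 1.8°F, so per K the value is 5 × 1.8 = 9.000.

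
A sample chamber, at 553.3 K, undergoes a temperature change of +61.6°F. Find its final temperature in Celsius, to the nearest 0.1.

Initial temperature in Celsius: 553.3 - 273.15 = 280.1500°C.
The 61.6°F change is an interval, so only the factor 5/9 applies: +61.6 × 5/9 = +34.2222°C.
Final Celsius temperature: 280.1500 + 34.2222 = 314.3722°C.

314.4°C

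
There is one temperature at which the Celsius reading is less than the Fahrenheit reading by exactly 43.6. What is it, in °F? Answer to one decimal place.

58.1°F

Let F be the Fahrenheit reading. The Celsius reading is C = 5/9·F - 17.7778.
Require C - F = -43.6: (-4/9)·F - 17.7778 = -43.6.
F = (-43.6 + 17.7778) / (-4/9) = 58.1.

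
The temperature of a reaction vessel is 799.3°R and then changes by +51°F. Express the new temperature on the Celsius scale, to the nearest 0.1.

Initial temperature in Celsius: (799.3 - 491.67) × 5/9 = 170.9056°C.
The 51°F change is an interval, so only the factor 5/9 applies: +51 × 5/9 = +28.3333°C.
Final Celsius temperature: 170.9056 + 28.3333 = 199.2389°C.

199.2°C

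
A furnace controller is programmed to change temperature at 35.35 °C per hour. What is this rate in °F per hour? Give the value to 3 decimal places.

63.630 °F/hour

Since only a temperature interval is involved, the additive offset between the scales drops out.
A change of 1°C is a change of 1.8°F, so 35.35 × 1.8 = 63.630.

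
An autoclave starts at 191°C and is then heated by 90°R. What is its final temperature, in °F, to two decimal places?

465.80°F

The 90°R change is an interval, so only the factor 5/9 applies: +90 × 5/9 = +50.0000°C.
Final Celsius temperature: 191.0000 + 50.0000 = 241.0000°C.
In Fahrenheit: 241.0000 × 1.8 + 32 = 465.80°F.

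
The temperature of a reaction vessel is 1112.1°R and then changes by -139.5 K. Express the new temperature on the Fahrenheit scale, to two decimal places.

Initial temperature in Celsius: (1112.1 - 491.67) × 5/9 = 344.6833°C.
The 139.5 K change is an interval; Kelvin and Celsius degrees are the same size, so ΔC = -139.5°C.
Final Celsius temperature: 344.6833 - 139.5000 = 205.1833°C.
In Fahrenheit: 205.1833 × 1.8 + 32 = 401.33°F.

401.33°F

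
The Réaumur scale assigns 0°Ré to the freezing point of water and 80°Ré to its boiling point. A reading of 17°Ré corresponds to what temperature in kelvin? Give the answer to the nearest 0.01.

Linear interpolation between the fixed points: C = (17 - 0) × 100 / (80 - 0) = 21.2500°C.
Then 21.2500 + 273.15 = 294.40 K.

294.40 K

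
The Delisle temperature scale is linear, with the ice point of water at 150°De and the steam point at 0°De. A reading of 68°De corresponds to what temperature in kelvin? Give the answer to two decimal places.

Linear interpolation between the fixed points: C = (68 - 150) × 100 / (0 - 150) = 54.6667°C.
Then 54.6667 + 273.15 = 327.82 K.

327.82 K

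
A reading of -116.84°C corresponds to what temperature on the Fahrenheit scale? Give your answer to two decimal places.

In Fahrenheit: -116.8400 × 1.8 + 32 = -178.31°F.

-178.31°F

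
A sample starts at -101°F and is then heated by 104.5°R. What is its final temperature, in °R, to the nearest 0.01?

463.17°R

Initial temperature in Celsius: (-101 - 32) × 5/9 = -73.8889°C.
The 104.5°R change is an interval, so only the factor 5/9 applies: +104.5 × 5/9 = +58.0556°C.
Final Celsius temperature: -73.8889 + 58.0556 = -15.8333°C.
In Rankine: -15.8333 × 1.8 + 491.67 = 463.17°R.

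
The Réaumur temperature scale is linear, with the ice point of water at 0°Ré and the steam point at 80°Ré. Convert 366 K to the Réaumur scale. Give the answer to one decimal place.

First in Celsius: 366 - 273.15 = 92.8500°C.
Linearly onto the Réaumur scale: 0 + (92.8500 / 100) × (80 - 0) = 74.3°Ré.

74.3°Ré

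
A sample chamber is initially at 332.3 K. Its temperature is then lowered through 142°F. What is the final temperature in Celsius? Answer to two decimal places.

Initial temperature in Celsius: 332.3 - 273.15 = 59.1500°C.
The 142°F change is an interval, so only the factor 5/9 applies: -142 × 5/9 = -78.8889°C.
Final Celsius temperature: 59.1500 - 78.8889 = -19.7389°C.

-19.74°C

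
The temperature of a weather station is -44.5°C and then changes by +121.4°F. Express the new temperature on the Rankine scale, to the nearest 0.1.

The 121.4°F change is an interval, so only the factor 5/9 applies: +121.4 × 5/9 = +67.4444°C.
Final Celsius temperature: -44.5000 + 67.4444 = 22.9444°C.
In Rankine: 22.9444 × 1.8 + 491.67 = 533.0°R.

533.0°R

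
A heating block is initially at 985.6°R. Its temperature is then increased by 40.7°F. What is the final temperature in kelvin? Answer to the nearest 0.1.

Initial temperature in Celsius: (985.6 - 491.67) × 5/9 = 274.4056°C.
The 40.7°F change is an interval, so only the factor 5/9 applies: +40.7 × 5/9 = +22.6111°C.
Final Celsius temperature: 274.4056 + 22.6111 = 297.0167°C.
In kelvin: 297.0167 + 273.15 = 570.2 K.

570.2 K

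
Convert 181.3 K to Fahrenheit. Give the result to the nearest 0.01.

-133.33°F

In Celsius: 181.3 - 273.15 = -91.8500°C.
In Fahrenheit: -91.8500 × 1.8 + 32 = -133.33°F.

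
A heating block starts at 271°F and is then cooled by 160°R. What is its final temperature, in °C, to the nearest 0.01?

43.89°C

Initial temperature in Celsius: (271 - 32) × 5/9 = 132.7778°C.
The 160°R change is an interval, so only the factor 5/9 applies: -160 × 5/9 = -88.8889°C.
Final Celsius temperature: 132.7778 - 88.8889 = 43.8889°C.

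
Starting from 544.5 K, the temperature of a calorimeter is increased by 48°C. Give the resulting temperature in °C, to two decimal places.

Initial temperature in Celsius: 544.5 - 273.15 = 271.3500°C.
Final Celsius temperature: 271.3500 + 48.0000 = 319.3500°C.

319.35°C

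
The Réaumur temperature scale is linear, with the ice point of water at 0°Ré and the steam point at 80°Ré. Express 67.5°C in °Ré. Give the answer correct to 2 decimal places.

Linearly onto the Réaumur scale: 0 + (67.5000 / 100) × (80 - 0) = 54.00°Ré.

54.00°Ré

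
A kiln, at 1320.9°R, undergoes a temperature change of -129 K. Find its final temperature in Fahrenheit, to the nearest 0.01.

Initial temperature in Celsius: (1320.9 - 491.67) × 5/9 = 460.6833°C.
The 129 K change is an interval; Kelvin and Celsius degrees are the same size, so ΔC = -129°C.
Final Celsius temperature: 460.6833 - 129.0000 = 331.6833°C.
In Fahrenheit: 331.6833 × 1.8 + 32 = 629.03°F.

629.03°F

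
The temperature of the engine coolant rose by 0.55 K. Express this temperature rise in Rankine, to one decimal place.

An interval of 1 K corresponds to 1.8°R.
0.55 × 1.8 = 1.0.

1.0°R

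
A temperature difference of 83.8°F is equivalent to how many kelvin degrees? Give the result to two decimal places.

46.56 K

Only the scale ratio 5/9 matters for a change in temperature.
83.8 × 5/9 = 46.56.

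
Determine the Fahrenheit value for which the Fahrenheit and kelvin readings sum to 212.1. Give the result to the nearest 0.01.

-27.82°F

Let F be the Fahrenheit reading. The kelvin reading is K = 5/9·F + 255.372.
Require F + K = 212.1: (14/9)·F + 255.372 = 212.1.
F = (212.1 - 255.372) / (14/9) = -27.82.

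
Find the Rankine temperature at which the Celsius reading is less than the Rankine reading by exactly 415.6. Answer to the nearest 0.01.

320.51°R

Let R be the Rankine reading. The Celsius reading is C = 5/9·R - 273.15.
Require C - R = -415.6: (-4/9)·R - 273.15 = -415.6.
R = (-415.6 + 273.15) / (-4/9) = 320.51.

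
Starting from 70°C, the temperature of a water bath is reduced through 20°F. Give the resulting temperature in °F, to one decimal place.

138.0°F

The 20°F change is an interval, so only the factor 5/9 applies: -20 × 5/9 = -11.1111°C.
Final Celsius temperature: 70.0000 - 11.1111 = 58.8889°C.
In Fahrenheit: 58.8889 × 1.8 + 32 = 138.0°F.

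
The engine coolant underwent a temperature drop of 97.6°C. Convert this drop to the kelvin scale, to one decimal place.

Celsius and kelvin degrees are the same size, so the interval is unchanged: 97.6.

97.6 K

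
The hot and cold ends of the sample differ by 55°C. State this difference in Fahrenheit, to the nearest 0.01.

99.00°F

Only the scale ratio 1.8 matters for a change in temperature.
55 × 1.8 = 99.00.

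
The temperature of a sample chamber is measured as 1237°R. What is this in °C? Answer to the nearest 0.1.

414.1°C

In Celsius: (1237 - 491.67) × 5/9 = 414.0722°C.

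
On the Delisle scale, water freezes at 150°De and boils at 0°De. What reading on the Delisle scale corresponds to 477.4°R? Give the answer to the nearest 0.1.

First in Celsius: (477.4 - 491.67) × 5/9 = -7.9278°C.
Linearly onto the Delisle scale: 150 + (-7.9278 / 100) × (0 - 150) = 161.9°De.

161.9°De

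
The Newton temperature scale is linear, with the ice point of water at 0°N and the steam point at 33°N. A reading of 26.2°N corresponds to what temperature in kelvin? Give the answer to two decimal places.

352.54 K

Linear interpolation between the fixed points: C = (26.2 - 0) × 100 / (33 - 0) = 79.3939°C.
Then 79.3939 + 273.15 = 352.54 K.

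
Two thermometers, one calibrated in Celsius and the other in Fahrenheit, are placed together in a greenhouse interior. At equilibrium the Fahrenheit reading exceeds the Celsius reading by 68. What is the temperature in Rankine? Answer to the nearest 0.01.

Let x be the Celsius reading; then the Fahrenheit reading is 1.8·x + 32.
(1.8·x + 32) - x = 68  ⇒  (0.8)·x = 36  ⇒  x = 45.0000°C.
In Rankine: 45.0000 × 1.8 + 491.67 = 572.67°R.

572.67°R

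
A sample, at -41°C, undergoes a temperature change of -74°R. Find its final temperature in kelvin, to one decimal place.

191.0 K

The 74°R change is an interval, so only the factor 5/9 applies: -74 × 5/9 = -41.1111°C.
Final Celsius temperature: -41.0000 - 41.1111 = -82.1111°C.
In kelvin: -82.1111 + 273.15 = 191.0 K.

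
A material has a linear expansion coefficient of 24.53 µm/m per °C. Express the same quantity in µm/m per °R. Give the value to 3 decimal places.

13.628 µm/m per °R

The quantity depends on a temperature interval, so only the ratio of degree sizes applies; the offset between the scales is irrelevant.
A change of 1°R is a change of 5/9°C, so per °R the value is 24.53 × 5/9 = 13.628.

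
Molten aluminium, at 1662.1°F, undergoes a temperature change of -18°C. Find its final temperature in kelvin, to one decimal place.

1160.8 K

Initial temperature in Celsius: (1662.1 - 32) × 5/9 = 905.6111°C.
Final Celsius temperature: 905.6111 - 18.0000 = 887.6111°C.
In kelvin: 887.6111 + 273.15 = 1160.8 K.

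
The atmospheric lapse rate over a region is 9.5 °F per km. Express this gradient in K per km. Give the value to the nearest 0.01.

The quantity depends on a temperature interval, so only the ratio of degree sizes applies; the offset between the scales is irrelevant.
A change of 1°F is a change of 5/9 K, so 9.5 × 5/9 = 5.28.

5.28 K/km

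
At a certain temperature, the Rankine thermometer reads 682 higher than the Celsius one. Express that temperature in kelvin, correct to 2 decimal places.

Let x be the Celsius reading; then the Rankine reading is 1.8·x + 491.67.
(1.8·x + 491.67) - x = 682  ⇒  (0.8)·x = 190.33  ⇒  x = 237.9125°C.
In kelvin: 237.9125 + 273.15 = 511.06 K.

511.06 K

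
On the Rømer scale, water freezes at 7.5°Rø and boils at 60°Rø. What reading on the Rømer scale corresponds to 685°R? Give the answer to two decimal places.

63.89°Rø

First in Celsius: (685 - 491.67) × 5/9 = 107.4056°C.
Linearly onto the Rømer scale: 7.5 + (107.4056 / 100) × (60 - 7.5) = 63.89°Rø.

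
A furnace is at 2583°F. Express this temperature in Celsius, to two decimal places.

1417.22°C

In Celsius: (2583 - 32) × 5/9 = 1417.2222°C.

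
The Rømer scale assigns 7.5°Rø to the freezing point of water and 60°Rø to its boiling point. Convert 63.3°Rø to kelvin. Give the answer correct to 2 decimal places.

Linear interpolation between the fixed points: C = (63.3 - 7.5) × 100 / (60 - 7.5) = 106.2857°C.
Then 106.2857 + 273.15 = 379.44 K.

379.44 K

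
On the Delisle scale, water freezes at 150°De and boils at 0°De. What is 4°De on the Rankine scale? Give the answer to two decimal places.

Linear interpolation between the fixed points: C = (4 - 150) × 100 / (0 - 150) = 97.3333°C.
Then 97.3333 × 1.8 + 491.67 = 666.87°R.

666.87°R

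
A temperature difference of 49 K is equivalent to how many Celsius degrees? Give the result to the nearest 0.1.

49.0°C

Kelvin and Celsius degrees are the same size, so the interval is unchanged: 49.0.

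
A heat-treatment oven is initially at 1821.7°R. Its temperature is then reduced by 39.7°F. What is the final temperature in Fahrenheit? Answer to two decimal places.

1322.33°F

Initial temperature in Celsius: (1821.7 - 491.67) × 5/9 = 738.9056°C.
The 39.7°F change is an interval, so only the factor 5/9 applies: -39.7 × 5/9 = -22.0556°C.
Final Celsius temperature: 738.9056 - 22.0556 = 716.8500°C.
In Fahrenheit: 716.8500 × 1.8 + 32 = 1322.33°F.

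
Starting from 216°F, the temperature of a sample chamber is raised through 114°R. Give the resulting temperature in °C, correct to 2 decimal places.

Initial temperature in Celsius: (216 - 32) × 5/9 = 102.2222°C.
The 114°R change is an interval, so only the factor 5/9 applies: +114 × 5/9 = +63.3333°C.
Final Celsius temperature: 102.2222 + 63.3333 = 165.5556°C.

165.56°C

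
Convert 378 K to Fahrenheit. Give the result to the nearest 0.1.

In Celsius: 378 - 273.15 = 104.8500°C.
In Fahrenheit: 104.8500 × 1.8 + 32 = 220.7°F.

220.7°F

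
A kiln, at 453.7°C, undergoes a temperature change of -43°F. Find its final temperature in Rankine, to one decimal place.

The 43°F change is an interval, so only the factor 5/9 applies: -43 × 5/9 = -23.8889°C.
Final Celsius temperature: 453.7000 - 23.8889 = 429.8111°C.
In Rankine: 429.8111 × 1.8 + 491.67 = 1265.3°R.

1265.3°R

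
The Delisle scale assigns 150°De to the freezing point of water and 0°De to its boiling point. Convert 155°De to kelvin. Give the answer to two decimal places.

269.82 K

Linear interpolation between the fixed points: C = (155 - 150) × 100 / (0 - 150) = -3.3333°C.
Then -3.3333 + 273.15 = 269.82 K.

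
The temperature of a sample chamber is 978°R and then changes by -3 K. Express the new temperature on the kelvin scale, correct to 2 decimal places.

Initial temperature in Celsius: (978 - 491.67) × 5/9 = 270.1833°C.
The 3 K change is an interval; Kelvin and Celsius degrees are the same size, so ΔC = -3°C.
Final Celsius temperature: 270.1833 - 3.0000 = 267.1833°C.
In kelvin: 267.1833 + 273.15 = 540.33 K.

540.33 K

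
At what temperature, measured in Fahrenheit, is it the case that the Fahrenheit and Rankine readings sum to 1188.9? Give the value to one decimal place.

364.6°F

Let F be the Fahrenheit reading. The Rankine reading is R = 1·F + 459.67.
Require F + R = 1188.9: (2)·F + 459.67 = 1188.9.
F = (1188.9 - 459.67) / (2) = 364.6.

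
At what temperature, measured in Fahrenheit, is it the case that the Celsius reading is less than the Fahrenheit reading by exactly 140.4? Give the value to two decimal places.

Let F be the Fahrenheit reading. The Celsius reading is C = 5/9·F - 17.7778.
Require C - F = -140.4: (-4/9)·F - 17.7778 = -140.4.
F = (-140.4 + 17.7778) / (-4/9) = 275.90.

275.90°F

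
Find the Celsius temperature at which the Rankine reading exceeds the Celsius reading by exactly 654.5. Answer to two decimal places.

203.54°C

Let C be the Celsius reading. The Rankine reading is R = 1.8·C + 491.67.
Require R - C = 654.5: (0.8)·C + 491.67 = 654.5.
C = (654.5 - 491.67) / (0.8) = 203.54.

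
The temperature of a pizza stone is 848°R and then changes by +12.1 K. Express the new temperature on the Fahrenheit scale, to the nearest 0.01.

Initial temperature in Celsius: (848 - 491.67) × 5/9 = 197.9611°C.
The 12.1 K change is an interval; Kelvin and Celsius degrees are the same size, so ΔC = +12.1°C.
Final Celsius temperature: 197.9611 + 12.1000 = 210.0611°C.
In Fahrenheit: 210.0611 × 1.8 + 32 = 410.11°F.

410.11°F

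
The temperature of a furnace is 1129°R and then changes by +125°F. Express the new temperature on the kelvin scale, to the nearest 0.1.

Initial temperature in Celsius: (1129 - 491.67) × 5/9 = 354.0722°C.
The 125°F change is an interval, so only the factor 5/9 applies: +125 × 5/9 = +69.4444°C.
Final Celsius temperature: 354.0722 + 69.4444 = 423.5167°C.
In kelvin: 423.5167 + 273.15 = 696.7 K.

696.7 K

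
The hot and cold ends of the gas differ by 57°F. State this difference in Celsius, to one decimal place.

Only the scale ratio 5/9 matters for a change in temperature.
57 × 5/9 = 31.7.

31.7°C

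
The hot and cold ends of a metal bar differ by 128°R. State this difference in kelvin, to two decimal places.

For a temperature interval the offset drops out; only the factor 5/9 applies.
128 × 5/9 = 71.11.

71.11 K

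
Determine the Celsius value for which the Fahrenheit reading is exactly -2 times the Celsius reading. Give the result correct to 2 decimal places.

Let C be the Celsius reading. The Fahrenheit reading is F = 1.8·C + 32.
Require F = -2·C: 1.8·C + 32 = -2·C.
(3.8)·C = -32  ⇒  C = -8.42.

-8.42°C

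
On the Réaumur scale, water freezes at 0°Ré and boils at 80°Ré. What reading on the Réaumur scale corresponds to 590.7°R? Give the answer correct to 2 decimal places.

First in Celsius: (590.7 - 491.67) × 5/9 = 55.0167°C.
Linearly onto the Réaumur scale: 0 + (55.0167 / 100) × (80 - 0) = 44.01°Ré.

44.01°Ré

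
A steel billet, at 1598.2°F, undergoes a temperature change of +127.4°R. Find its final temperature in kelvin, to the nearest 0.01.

1214.04 K

Initial temperature in Celsius: (1598.2 - 32) × 5/9 = 870.1111°C.
The 127.4°R change is an interval, so only the factor 5/9 applies: +127.4 × 5/9 = +70.7778°C.
Final Celsius temperature: 870.1111 + 70.7778 = 940.8889°C.
In kelvin: 940.8889 + 273.15 = 1214.04 K.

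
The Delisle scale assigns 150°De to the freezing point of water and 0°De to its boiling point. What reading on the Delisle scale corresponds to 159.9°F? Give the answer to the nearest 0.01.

First in Celsius: (159.9 - 32) × 5/9 = 71.0556°C.
Linearly onto the Delisle scale: 150 + (71.0556 / 100) × (0 - 150) = 43.42°De.

43.42°De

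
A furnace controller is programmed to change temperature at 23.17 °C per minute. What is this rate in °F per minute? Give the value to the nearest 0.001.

41.706 °F/minute

The quantity depends on a temperature interval, so only the ratio of degree sizes applies; the offset between the scales is irrelevant.
A change of 1°C is a change of 1.8°F, so 23.17 × 1.8 = 41.706.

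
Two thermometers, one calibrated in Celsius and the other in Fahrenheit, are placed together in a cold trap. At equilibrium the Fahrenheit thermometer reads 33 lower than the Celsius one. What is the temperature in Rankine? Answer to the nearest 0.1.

345.4°R

Let x be the Celsius reading; then the Fahrenheit reading is 1.8·x + 32.
(1.8·x + 32) - x = -33  ⇒  (0.8)·x = -65  ⇒  x = -81.2500°C.
In Rankine: -81.2500 × 1.8 + 491.67 = 345.4°R.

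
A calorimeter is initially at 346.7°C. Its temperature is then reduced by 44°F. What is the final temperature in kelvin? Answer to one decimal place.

595.4 K

The 44°F change is an interval, so only the factor 5/9 applies: -44 × 5/9 = -24.4444°C.
Final Celsius temperature: 346.7000 - 24.4444 = 322.2556°C.
In kelvin: 322.2556 + 273.15 = 595.4 K.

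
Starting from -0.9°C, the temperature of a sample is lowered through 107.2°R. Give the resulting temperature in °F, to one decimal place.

The 107.2°R change is an interval, so only the factor 5/9 applies: -107.2 × 5/9 = -59.5556°C.
Final Celsius temperature: -0.9000 - 59.5556 = -60.4556°C.
In Fahrenheit: -60.4556 × 1.8 + 32 = -76.8°F.

-76.8°F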